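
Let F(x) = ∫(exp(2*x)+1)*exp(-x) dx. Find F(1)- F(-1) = -2*exp(-1) + 2*E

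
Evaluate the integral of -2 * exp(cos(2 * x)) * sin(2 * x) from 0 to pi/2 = -E + exp(-1)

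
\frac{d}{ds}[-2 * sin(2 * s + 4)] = -4*cos(2*s + 4)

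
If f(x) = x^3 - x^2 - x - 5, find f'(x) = 3*x^2 - 2*x - 1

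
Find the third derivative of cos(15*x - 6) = 3375*sin(15*x - 6)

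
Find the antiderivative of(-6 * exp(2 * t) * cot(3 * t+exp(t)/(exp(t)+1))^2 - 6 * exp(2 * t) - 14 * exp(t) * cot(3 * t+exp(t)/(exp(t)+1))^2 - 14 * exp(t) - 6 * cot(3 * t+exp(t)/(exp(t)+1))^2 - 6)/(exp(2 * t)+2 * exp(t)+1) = 2*cot((3*t*(exp(t) + 1) + exp(t))/(exp(t) + 1)) + C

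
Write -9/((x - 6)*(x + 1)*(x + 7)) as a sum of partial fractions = -3/(26*(x + 7)) + 3/(14*(x + 1)) - 9/(91*(x - 6))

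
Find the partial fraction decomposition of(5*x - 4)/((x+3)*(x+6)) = 34/(3*(x + 6)) - 19/(3*(x + 3))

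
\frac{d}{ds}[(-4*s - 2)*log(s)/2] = (-2*s*log(s) - 2*s - 1)/s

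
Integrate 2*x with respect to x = x^2 + C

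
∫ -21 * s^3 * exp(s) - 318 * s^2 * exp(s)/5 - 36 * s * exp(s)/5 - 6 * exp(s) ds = -3*s*(35*s^2 + s + 10)*exp(s)/5 + C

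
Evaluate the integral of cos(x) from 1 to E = -sin(1) + sin(E)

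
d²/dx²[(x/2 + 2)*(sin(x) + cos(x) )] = -x*sin(x)/2 - x*cos(x)/2 - 3*sin(x) - cos(x)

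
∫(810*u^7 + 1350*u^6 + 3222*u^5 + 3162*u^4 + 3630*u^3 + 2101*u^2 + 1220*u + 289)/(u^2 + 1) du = 135*u^6 + 270*u^5 + 603*u^4 + 604*u^3 + 609*u^2 + 289*u + log(u^2 + 1) + C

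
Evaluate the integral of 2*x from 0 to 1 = 1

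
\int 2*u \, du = u^2 + C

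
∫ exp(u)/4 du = exp(u)/4 + C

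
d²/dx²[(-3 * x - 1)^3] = -162*x - 54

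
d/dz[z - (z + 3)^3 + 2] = -3*z^2 - 18*z - 26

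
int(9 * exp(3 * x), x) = 3*exp(3*x) + C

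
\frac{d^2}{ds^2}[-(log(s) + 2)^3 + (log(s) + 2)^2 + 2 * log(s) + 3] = (3*log(s)^2 + 4*log(s) - 4)/s^2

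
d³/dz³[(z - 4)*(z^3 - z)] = 24*z - 24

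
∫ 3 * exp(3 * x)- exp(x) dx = exp(3*x) - exp(x) + C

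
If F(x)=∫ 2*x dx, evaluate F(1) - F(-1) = 0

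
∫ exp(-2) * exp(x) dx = exp(x - 2) + C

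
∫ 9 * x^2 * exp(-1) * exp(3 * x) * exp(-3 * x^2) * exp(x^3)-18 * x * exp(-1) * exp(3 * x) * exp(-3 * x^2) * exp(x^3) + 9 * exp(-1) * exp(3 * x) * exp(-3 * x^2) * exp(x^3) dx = 3*exp((x - 1)^3) + C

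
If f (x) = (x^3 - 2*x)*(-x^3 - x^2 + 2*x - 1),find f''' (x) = -120*x^3 - 60*x^2 + 96*x + 6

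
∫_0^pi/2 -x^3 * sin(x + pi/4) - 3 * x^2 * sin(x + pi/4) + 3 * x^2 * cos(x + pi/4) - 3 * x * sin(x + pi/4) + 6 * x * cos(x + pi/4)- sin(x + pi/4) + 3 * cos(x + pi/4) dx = -sqrt(2)*(1 + pi/2)^3/2 - sqrt(2)/2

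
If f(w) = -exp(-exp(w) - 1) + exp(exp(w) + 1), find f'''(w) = (exp(3*w) - 3*exp(2*w) + exp(w) + exp(w + 2*exp(w) + 2) + 3*exp(2*w + 2*exp(w) + 2) + exp(3*w + 2*exp(w) + 2))*exp(-exp(w) - 1)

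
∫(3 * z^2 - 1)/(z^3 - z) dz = log(z^3 - z) + C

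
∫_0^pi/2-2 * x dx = -pi^2/4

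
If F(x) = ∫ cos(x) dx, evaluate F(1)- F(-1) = 2*sin(1)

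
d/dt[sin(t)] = cos(t)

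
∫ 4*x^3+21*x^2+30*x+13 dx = x^4 + 7*x^3 + 15*x^2 + 13*x + C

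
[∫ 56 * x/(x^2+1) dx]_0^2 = 28*log(5)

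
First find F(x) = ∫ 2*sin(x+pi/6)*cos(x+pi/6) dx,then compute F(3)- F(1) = cos(pi/3 + 2)/2 - cos(pi/3 + 6)/2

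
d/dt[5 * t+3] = 5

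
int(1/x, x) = log(x) + C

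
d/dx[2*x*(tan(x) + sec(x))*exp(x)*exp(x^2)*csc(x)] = 2*(2*x^2 + 2*x^2/sin(x) + x/cos(x) - sqrt(2)*x*cos(x + pi/4)/sin(x) + x/(sin(x)*cos(x)) - sqrt(2)*x*cos(x + pi/4)/sin(x)^2 + 1 + 1/sin(x))*exp(x)*exp(x^2)/cos(x)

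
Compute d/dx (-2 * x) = -2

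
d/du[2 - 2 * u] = -2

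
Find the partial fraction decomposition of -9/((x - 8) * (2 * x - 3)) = 18/(13*(2*x - 3)) - 9/(13*(x - 8))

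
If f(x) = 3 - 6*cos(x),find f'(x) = 6*sin(x)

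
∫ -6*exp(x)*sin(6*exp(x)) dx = cos(6*exp(x)) + C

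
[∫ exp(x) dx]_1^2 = -E + exp(2)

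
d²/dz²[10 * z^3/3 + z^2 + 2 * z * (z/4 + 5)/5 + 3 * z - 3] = 20*z + 11/5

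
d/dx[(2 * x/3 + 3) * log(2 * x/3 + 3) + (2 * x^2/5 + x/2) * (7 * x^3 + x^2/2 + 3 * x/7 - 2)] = 14*x^4 + 74*x^3/5 + 177*x^2/140 - 41*x/35 + 2*log(2*x/3 + 3)/3 - 1/3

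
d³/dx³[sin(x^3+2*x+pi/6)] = -27*x^6*cos(x^3 + 2*x + pi/6) - 54*x^4*cos(x^3 + 2*x + pi/6) - 54*x^3*sin(x^3 + 2*x + pi/6) - 36*x^2*cos(x^3 + 2*x + pi/6) - 36*x*sin(x^3 + 2*x + pi/6) - 2*cos(x^3 + 2*x + pi/6)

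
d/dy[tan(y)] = cos(y)^(-2)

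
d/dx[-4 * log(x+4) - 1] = -4/(x + 4)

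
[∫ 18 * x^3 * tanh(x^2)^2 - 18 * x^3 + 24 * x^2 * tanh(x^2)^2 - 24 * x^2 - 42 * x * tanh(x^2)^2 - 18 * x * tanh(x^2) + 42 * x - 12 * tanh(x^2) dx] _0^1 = 0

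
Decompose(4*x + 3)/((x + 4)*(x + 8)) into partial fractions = 29/(4*(x + 8)) - 13/(4*(x + 4))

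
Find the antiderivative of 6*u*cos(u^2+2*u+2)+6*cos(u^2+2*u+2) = 3*sin((u + 1)^2 + 1) + C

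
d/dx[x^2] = 2*x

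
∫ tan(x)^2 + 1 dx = tan(x) + C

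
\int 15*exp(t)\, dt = 15*exp(t) + C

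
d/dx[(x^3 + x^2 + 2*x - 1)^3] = 9*x^8 + 24*x^7 + 63*x^6 + 60*x^5 + 60*x^4 - 12*x^3 - 3*x^2 - 18*x + 6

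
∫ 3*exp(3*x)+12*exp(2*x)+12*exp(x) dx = (exp(x) + 2)^3 + C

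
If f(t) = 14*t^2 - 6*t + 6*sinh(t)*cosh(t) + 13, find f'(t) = 28*t + 12*sinh(t)^2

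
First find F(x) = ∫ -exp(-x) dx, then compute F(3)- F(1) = -exp(-1) + exp(-3)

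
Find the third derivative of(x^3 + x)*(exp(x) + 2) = x^3*exp(x) + 9*x^2*exp(x) + 19*x*exp(x) + 9*exp(x) + 12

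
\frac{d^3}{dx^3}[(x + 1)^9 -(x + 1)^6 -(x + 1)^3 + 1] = 504*x^6 + 3024*x^5 + 7560*x^4 + 9960*x^3 + 7200*x^2 + 2664*x + 378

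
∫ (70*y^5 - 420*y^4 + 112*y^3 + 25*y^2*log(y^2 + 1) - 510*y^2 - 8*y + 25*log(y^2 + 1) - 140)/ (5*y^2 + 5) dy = 7*y*(5*y^3 - 40*y^2 + 6*y - 40)/10 + 5*(y - 1)*log(y^2 + 1) + C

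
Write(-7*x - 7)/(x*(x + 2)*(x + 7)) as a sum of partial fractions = 6/(5*(x + 7)) - 7/(10*(x + 2)) - 1/(2*x)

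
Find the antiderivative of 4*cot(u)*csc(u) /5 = -4*csc(u)/5 + C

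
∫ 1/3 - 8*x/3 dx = -4*x^2/3 + x/3 + C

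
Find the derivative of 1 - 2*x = -2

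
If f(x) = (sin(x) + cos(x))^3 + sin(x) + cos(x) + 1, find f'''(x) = -sqrt(2)*(27*sin(3*x + pi/4) + 5*cos(x + pi/4))/2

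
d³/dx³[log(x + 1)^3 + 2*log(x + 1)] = (6*log(x + 1)^2 - 18*log(x + 1) + 10)/(x^3 + 3*x^2 + 3*x + 1)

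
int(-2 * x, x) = -x^2 + C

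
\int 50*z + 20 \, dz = 25*z^2 + 20*z + C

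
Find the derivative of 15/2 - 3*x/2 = -3/2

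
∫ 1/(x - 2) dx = log(x/2 - 1) + C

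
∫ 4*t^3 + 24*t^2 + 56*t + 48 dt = t^4 + 8*t^3 + 28*t^2 + 48*t + C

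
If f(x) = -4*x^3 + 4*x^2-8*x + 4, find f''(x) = 8 - 24*x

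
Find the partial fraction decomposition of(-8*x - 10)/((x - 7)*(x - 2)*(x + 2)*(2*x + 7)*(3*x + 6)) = 32/(693*(2*x + 7)) - 59/(1944*(x + 2)) + 1/(54*(x + 2)^2) + 13/(1320*(x - 2)) - 22/(8505*(x - 7))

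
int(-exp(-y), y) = exp(-y) + C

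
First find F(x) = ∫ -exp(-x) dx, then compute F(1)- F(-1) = -E + exp(-1)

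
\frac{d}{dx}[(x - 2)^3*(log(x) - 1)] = (3*x^3*log(x) - 2*x^3 - 12*x^2*log(x) + 6*x^2 + 12*x*log(x) - 8)/x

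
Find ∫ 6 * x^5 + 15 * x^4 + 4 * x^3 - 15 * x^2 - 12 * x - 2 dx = x^6 + 3*x^5 + x^4 - 5*x^3 - 6*x^2 - 2*x + C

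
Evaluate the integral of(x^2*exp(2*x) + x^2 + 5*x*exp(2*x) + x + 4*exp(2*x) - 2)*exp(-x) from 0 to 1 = -5*exp(-1) + 5*E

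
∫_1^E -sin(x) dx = cos(E) - cos(1)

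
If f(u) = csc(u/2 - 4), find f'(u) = -cot(u/2 - 4)*csc(u/2 - 4)/2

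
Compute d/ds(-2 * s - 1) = -2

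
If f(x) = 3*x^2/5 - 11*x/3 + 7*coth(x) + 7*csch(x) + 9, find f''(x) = 6/5 + 7/sinh(x) + 14*cosh(x)/sinh(x)^3 + 14/sinh(x)^3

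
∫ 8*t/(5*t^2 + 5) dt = 4*log(t^2 + 1)/5 + C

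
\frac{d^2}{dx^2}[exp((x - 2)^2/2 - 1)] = x^2*exp(x^2/2 - 2*x + 1) - 4*x*exp(x^2/2 - 2*x + 1) + 5*exp(x^2/2 - 2*x + 1)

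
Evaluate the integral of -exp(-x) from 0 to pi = -1 + exp(-pi)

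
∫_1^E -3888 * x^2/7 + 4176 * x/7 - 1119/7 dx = -6*(-4 + 6*E)^3/7 - 2*(-4 + 6*E)^2 - 9*E + 167/7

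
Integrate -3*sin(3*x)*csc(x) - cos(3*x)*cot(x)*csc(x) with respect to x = cos(3*x)*csc(x) + C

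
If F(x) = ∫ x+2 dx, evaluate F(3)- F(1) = 8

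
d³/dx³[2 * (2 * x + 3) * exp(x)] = 4*x*exp(x) + 18*exp(x)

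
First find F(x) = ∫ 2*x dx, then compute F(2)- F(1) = 3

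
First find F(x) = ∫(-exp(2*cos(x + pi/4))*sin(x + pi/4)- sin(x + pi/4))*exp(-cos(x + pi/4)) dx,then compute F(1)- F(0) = -exp(sqrt(2)/2) - exp(-cos(pi/4 + 1)) + exp(-sqrt(2)/2) + exp(cos(pi/4 + 1))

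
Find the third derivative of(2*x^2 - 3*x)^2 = 96*x - 72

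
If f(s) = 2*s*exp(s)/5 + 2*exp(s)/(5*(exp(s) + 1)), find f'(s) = (2*s*exp(3*s) + 4*s*exp(2*s) + 2*s*exp(s) + 2*exp(3*s) + 4*exp(2*s) + 4*exp(s))/(5*exp(2*s) + 10*exp(s) + 5)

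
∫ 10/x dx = 10*log(x) + C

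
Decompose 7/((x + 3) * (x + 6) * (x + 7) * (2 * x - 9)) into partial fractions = 8/(1035*(2*x - 9)) - 7/(92*(x + 7)) + 1/(9*(x + 6)) - 7/(180*(x + 3))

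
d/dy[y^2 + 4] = 2*y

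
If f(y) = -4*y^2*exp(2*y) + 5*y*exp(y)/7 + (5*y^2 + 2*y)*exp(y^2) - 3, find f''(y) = 20*y^4*exp(y^2) + 8*y^3*exp(y^2) - 16*y^2*exp(2*y) + 50*y^2*exp(y^2) - 32*y*exp(2*y) + 5*y*exp(y)/7 + 12*y*exp(y^2) - 8*exp(2*y) + 10*exp(y)/7 + 10*exp(y^2)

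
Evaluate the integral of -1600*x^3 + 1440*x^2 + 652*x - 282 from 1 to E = -4*(-6*E - 5 + 10*exp(2))^2 - 42*E - 24 + 70*exp(2)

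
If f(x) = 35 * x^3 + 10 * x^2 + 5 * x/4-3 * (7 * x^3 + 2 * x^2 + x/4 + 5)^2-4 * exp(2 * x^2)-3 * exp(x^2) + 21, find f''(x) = -4410*x^4 - 1680*x^3 - 64*x^2*exp(2*x^2) - 12*x^2*exp(x^2) - 270*x^2 - 1068*x - 16*exp(2*x^2) - 6*exp(x^2) - 803/8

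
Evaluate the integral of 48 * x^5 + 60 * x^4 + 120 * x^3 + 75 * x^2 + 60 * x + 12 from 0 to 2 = 1720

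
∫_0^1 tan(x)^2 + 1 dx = tan(1)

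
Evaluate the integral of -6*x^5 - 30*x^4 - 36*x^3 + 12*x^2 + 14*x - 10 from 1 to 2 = -345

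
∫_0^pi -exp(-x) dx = -1 + exp(-pi)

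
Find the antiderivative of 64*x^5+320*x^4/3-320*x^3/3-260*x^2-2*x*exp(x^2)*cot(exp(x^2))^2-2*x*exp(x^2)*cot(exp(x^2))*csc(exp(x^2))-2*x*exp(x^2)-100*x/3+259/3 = 32*x^6/3 + 64*x^5/3 - 80*x^4/3 - 260*x^3/3 - 50*x^2/3 + 259*x/3 + cot(exp(x^2)) + csc(exp(x^2)) + C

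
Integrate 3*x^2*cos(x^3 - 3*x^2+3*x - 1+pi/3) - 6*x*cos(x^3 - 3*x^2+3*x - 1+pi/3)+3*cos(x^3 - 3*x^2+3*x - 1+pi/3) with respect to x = sin((x - 1)^3 + pi/3) + C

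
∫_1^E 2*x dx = -1 + exp(2)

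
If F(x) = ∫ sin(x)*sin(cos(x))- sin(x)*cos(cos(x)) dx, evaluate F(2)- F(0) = -sin(1) - cos(1) + sin(cos(2)) + cos(cos(2))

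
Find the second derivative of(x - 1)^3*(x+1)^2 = 20*x^3 - 12*x^2 - 12*x + 4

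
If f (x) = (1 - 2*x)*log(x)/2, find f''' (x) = (x + 1)/x^3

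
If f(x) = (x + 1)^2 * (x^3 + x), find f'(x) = 5*x^4 + 8*x^3 + 6*x^2 + 4*x + 1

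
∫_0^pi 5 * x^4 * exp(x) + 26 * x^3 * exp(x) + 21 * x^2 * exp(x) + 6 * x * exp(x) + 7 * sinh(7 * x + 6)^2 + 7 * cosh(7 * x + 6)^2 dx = -sinh(12)/2 + pi*(3*pi + 6*pi^2 + 5*pi^3)*exp(pi) + sinh(12 + 14*pi)/2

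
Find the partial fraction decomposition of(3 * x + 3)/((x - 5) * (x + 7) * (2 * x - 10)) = -1/(16*(x + 7)) + 1/(16*(x - 5)) + 3/(4*(x - 5)^2)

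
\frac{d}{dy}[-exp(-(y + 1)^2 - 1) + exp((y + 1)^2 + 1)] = (2*y*exp(2*y^2 + 4*y + 4) + 2*y + 2*exp(2*y^2 + 4*y + 4) + 2)*exp(-y^2 - 2*y - 2)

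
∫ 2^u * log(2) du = 2^u + C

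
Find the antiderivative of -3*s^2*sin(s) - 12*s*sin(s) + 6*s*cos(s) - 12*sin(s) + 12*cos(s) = 3*(s + 2)^2*cos(s) + C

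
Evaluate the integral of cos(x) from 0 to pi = 0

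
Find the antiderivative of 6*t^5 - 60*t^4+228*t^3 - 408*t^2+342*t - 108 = t^6 - 12*t^5 + 57*t^4 - 136*t^3 + 171*t^2 - 108*t + C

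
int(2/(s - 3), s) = log(3*(s - 3)^2) + C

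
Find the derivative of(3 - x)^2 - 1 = 2*x - 6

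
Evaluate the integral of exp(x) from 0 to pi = -1 + exp(pi)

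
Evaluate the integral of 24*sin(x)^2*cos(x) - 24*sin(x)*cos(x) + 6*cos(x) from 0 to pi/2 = 2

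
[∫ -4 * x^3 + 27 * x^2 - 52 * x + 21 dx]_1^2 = -9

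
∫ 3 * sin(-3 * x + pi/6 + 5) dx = cos(-3*x + pi/6 + 5) + C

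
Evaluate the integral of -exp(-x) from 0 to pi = -1 + exp(-pi)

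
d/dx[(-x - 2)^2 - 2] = 2*x + 4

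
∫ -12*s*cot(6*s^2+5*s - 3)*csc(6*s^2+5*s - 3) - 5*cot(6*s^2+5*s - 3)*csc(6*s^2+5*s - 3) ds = csc(6*s^2 + 5*s - 3) + C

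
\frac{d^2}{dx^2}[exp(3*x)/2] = 9*exp(3*x)/2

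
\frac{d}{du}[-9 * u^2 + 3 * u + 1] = 3 - 18*u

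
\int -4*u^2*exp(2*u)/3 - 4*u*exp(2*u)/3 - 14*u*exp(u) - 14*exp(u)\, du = -2*u*(u*exp(u) + 21)*exp(u)/3 + C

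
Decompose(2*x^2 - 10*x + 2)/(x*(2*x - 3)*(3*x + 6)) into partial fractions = -34/(63*(2*x - 3)) + 5/(7*(x + 2)) - 1/(9*x)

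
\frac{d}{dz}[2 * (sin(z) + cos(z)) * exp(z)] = 4*exp(z)*cos(z)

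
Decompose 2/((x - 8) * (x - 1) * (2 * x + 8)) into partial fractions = 1/(60*(x + 4)) - 1/(35*(x - 1)) + 1/(84*(x - 8))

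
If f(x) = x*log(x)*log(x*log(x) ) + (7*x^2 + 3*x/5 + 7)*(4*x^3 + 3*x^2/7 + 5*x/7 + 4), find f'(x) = 140*x^4 + 108*x^3/5 + 3492*x^2/35 + 440*x/7 + log(x)*log(x*log(x)) + log(x) + log(x*log(x)) + 42/5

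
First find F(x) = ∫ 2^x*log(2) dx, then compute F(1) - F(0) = 1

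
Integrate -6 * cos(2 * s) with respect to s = -3*sin(2*s) + C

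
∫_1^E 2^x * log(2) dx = -2 + 2^E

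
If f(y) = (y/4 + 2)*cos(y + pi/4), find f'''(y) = y*sin(y + pi/4)/4 + 2*sin(y + pi/4) - 3*cos(y + pi/4)/4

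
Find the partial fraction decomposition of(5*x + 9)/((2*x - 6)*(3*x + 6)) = 1/(30*(x + 2)) + 4/(5*(x - 3))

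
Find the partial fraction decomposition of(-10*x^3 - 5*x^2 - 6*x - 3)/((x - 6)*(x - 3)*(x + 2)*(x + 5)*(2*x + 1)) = 16/(33*(x + 5)) - 23/(120*(x + 2)) + 2/(5*(x - 3)) - 61/(88*(x - 6))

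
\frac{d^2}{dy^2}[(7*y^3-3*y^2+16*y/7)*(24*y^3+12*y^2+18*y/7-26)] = 5040*y^4 + 240*y^3 + 3096*y^2/7 - 6816*y/7 + 8220/49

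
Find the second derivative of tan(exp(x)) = (2*exp(x)*sin(exp(x))/cos(exp(x)) + 1)*exp(x)/cos(exp(x))^2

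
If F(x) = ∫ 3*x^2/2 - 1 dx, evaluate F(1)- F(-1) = -1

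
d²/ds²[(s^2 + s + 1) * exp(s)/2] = s^2*exp(s)/2 + 5*s*exp(s)/2 + 5*exp(s)/2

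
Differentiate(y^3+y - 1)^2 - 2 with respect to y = 6*y^5 + 8*y^3 - 6*y^2 + 2*y - 2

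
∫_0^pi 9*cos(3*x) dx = 0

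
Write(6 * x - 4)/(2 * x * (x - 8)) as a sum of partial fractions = 11/(4*(x - 8)) + 1/(4*x)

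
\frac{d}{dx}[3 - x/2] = -1/2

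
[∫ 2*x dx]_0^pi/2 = pi^2/4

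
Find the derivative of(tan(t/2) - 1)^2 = (sin(t/2)/cos(t/2) - 1)/cos(t/2)^2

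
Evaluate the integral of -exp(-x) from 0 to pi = -1 + exp(-pi)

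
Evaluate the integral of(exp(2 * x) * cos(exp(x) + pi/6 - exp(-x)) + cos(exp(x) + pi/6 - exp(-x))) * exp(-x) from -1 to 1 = sqrt(3)*sin(E - exp(-1))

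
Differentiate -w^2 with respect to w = -2*w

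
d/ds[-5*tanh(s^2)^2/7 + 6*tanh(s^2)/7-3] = -4*s*(5*sinh(s^2)/cosh(s^2) - 3)/(7*cosh(s^2)^2)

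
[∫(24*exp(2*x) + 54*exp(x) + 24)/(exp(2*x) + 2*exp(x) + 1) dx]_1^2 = -6*E/(1 + E) + 6*exp(2)/(1 + exp(2)) + 24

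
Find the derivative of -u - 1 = -1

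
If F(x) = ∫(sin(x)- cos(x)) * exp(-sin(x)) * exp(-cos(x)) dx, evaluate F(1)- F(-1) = -exp(-cos(1) + sin(1)) + exp(-sin(1) - cos(1))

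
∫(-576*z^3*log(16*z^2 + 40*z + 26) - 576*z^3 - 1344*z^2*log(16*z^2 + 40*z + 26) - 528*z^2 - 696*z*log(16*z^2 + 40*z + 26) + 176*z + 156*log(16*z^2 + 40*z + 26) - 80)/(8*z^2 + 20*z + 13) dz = -4*(9*z^2 - 3*z + 1)*log((4*z + 5)^2 + 1) + C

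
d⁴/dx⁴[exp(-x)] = exp(-x)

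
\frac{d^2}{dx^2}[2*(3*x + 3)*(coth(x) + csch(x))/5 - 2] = 3*(4*x*cosh(x) + x*cosh(2*x) + 3*x - 4*sinh(x) - 2*sinh(2*x) + 4*cosh(x) + cosh(2*x) + 3)/(5*sinh(x)^3)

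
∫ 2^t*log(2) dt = 2^t + C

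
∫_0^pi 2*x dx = pi^2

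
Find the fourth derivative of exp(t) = exp(t)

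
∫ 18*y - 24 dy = 9*y^2 - 24*y + C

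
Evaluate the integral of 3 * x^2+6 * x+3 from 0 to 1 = 7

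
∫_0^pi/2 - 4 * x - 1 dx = -pi^2/2 - pi/2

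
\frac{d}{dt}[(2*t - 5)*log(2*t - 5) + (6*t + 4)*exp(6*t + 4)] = 36*t*exp(6*t + 4) + 30*exp(6*t + 4) + 2*log(2*t - 5) + 2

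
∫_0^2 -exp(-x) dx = -1 + exp(-2)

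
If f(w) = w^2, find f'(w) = 2*w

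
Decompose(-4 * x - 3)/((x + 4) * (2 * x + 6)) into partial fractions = -13/(2*(x + 4)) + 9/(2*(x + 3))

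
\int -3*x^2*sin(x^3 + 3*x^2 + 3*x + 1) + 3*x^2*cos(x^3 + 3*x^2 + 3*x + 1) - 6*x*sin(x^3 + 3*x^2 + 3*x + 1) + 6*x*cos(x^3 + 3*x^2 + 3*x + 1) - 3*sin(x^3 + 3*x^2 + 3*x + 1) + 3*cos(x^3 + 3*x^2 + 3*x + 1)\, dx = sin((x + 1)^3) + cos((x + 1)^3) + C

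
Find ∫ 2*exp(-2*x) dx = -exp(-2*x) + C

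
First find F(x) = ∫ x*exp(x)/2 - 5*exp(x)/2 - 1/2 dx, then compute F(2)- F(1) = -2*exp(2) - 1/2 + 5*E/2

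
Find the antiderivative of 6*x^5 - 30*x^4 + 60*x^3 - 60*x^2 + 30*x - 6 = x^6 - 6*x^5 + 15*x^4 - 20*x^3 + 15*x^2 - 6*x + C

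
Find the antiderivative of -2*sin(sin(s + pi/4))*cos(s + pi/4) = 2*cos(sin(s + pi/4)) + C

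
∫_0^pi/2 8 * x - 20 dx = -2*pi*(5 - pi/2)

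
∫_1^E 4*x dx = -2 + 2*exp(2)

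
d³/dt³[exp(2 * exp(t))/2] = exp(t + 2*exp(t)) + 6*exp(2*t + 2*exp(t)) + 4*exp(3*t + 2*exp(t))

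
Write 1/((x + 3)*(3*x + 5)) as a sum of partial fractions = 3/(4*(3*x + 5)) - 1/(4*(x + 3))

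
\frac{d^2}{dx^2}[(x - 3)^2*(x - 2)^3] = 20*x^3 - 144*x^2 + 342*x - 268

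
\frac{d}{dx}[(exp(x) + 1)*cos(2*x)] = -2*exp(x)*sin(2*x) + exp(x)*cos(2*x) - 2*sin(2*x)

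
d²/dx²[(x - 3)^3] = 6*x - 18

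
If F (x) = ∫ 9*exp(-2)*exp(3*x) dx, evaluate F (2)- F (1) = -3*E + 3*exp(4)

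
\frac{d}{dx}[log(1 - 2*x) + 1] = 2/(2*x - 1)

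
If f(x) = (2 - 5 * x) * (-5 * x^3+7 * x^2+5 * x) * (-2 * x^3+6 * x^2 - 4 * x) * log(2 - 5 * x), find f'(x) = -350*x^6*log(2 - 5*x) - 50*x^6 + 1440*x^5*log(2 - 5*x) + 220*x^5 - 1740*x^4*log(2 - 5*x) - 260*x^4 + 376*x^3*log(2 - 5*x) - 10*x^3 + 312*x^2*log(2 - 5*x) + 100*x^2 - 80*x*log(2 - 5*x)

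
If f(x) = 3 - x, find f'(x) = -1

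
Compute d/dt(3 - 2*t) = -2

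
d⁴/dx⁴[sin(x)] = sin(x)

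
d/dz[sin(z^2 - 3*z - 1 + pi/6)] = (2*z - 3)*sin(-z^2 + 3*z + 1 + pi/3)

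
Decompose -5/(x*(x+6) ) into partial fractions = 5/(6*(x + 6)) - 5/(6*x)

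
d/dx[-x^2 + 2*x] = 2 - 2*x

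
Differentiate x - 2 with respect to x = 1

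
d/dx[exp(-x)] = -exp(-x)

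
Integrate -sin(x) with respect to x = cos(x) + C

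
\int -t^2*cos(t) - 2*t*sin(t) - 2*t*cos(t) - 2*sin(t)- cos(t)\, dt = -(t + 1)^2*sin(t) + C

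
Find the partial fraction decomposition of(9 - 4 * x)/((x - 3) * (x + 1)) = -13/(4*(x + 1)) - 3/(4*(x - 3))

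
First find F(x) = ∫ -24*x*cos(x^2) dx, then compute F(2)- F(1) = -12*sin(4) + 12*sin(1)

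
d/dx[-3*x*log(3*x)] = -3*log(x) - 3*log(3) - 3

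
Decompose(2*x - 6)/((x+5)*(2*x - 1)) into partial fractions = -10/(11*(2*x - 1)) + 16/(11*(x + 5))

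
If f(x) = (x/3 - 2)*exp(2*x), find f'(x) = 2*x*exp(2*x)/3 - 11*exp(2*x)/3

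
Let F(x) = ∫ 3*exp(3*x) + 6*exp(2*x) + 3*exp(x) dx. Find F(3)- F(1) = -(1 + E)^3 + (1 + exp(3))^3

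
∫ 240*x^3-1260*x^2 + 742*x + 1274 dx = 60*x^4 - 420*x^3 + 371*x^2 + 1274*x + C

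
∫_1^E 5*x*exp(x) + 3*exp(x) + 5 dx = -3*E - 3 + (-2 + 5*E)*(1 + exp(E))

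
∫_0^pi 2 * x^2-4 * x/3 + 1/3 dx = pi*(-2*pi + 1 + 2*pi^2)/3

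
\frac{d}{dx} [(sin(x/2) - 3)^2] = sin(x)/2 - 3*cos(x/2)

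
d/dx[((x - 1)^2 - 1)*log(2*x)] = 2*x*log(x) + x + 2*x*log(2) - 2*log(x) - 2 - 2*log(2)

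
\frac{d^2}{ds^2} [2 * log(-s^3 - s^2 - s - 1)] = (-6*s^4 - 8*s^3 - 4*s^2 + 8*s + 2)/(s^6 + 2*s^5 + 3*s^4 + 4*s^3 + 3*s^2 + 2*s + 1)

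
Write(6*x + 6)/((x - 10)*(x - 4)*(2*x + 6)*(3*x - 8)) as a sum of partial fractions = 27/(136*(3*x - 8)) + 6/(1547*(x + 3)) - 5/(56*(x - 4)) + 1/(52*(x - 10))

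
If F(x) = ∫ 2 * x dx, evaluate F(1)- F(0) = 1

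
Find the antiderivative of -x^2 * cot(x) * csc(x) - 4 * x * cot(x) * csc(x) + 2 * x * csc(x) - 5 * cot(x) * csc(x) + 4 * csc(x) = ((x + 2)^2 + 1)*csc(x) + C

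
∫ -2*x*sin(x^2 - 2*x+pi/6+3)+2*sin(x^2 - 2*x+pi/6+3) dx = cos((x - 1)^2 + pi/6 + 2) + C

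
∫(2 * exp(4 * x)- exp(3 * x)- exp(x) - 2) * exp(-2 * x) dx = -2*sinh(x) + 2*cosh(2*x) + C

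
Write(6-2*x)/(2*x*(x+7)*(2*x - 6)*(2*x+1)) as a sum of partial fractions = 2/(13*(2*x + 1)) - 1/(182*(x + 7)) - 1/(14*x)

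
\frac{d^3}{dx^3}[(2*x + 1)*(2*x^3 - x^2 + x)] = 96*x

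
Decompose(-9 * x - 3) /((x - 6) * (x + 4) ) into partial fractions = -33/(10*(x + 4)) - 57/(10*(x - 6))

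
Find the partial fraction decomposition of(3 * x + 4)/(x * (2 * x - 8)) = 2/(x - 4) - 1/(2*x)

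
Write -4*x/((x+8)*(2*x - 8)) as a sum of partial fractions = -4/(3*(x + 8)) - 2/(3*(x - 4))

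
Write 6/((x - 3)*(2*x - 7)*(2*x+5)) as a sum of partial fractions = 1/(11*(2*x + 5)) + 1/(2*x - 7) - 6/(11*(x - 3))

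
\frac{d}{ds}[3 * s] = 3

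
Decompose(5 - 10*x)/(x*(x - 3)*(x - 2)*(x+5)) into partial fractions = -11/(56*(x + 5)) + 15/(14*(x - 2)) - 25/(24*(x - 3)) + 1/(6*x)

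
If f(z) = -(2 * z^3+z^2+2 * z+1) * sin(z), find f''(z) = 2*z^3*sin(z) + z^2*sin(z) - 12*z^2*cos(z) - 10*z*sin(z) - 4*z*cos(z) - sin(z) - 4*cos(z)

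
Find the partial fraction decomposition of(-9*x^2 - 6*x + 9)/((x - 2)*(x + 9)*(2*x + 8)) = -333/(55*(x + 9)) + 37/(20*(x + 4)) - 13/(44*(x - 2))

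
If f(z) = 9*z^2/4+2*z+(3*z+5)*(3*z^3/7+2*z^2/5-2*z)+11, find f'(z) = 36*z^3/7 + 351*z^2/35 - 7*z/2 - 8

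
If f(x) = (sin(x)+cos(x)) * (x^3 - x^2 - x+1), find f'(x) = -x^3*sin(x) + x^3*cos(x) + 4*x^2*sin(x) + 2*x^2*cos(x) - x*sin(x) - 3*x*cos(x) - 2*sin(x)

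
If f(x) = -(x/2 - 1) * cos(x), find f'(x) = x*sin(x)/2 - sin(x) - cos(x)/2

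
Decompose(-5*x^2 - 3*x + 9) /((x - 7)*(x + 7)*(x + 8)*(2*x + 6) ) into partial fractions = 287/(150*(x + 8)) - 215/(112*(x + 7)) + 27/(400*(x + 3)) - 257/(4200*(x - 7))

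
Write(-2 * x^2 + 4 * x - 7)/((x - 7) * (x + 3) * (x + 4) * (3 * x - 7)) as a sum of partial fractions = 33/(608*(3*x - 7)) + 5/(19*(x + 4)) - 37/(160*(x + 3)) - 1/(20*(x - 7))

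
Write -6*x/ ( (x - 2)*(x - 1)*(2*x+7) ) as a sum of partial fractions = 28/(33*(2*x + 7)) + 2/(3*(x - 1)) - 12/(11*(x - 2))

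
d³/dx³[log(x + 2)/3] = 2/(3*x^3 + 18*x^2 + 36*x + 24)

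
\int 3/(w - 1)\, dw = log(2*(w - 1)^3) + C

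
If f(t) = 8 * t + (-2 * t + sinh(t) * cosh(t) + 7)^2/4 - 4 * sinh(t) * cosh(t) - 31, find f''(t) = -2*t*sinh(2*t) + (cosh(2*t) - 1)^2 - sinh(2*t) + 1/2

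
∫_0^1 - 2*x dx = -1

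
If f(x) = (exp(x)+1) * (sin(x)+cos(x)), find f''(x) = sqrt(2)*(2*exp(x)*cos(x + pi/4) - sin(x + pi/4))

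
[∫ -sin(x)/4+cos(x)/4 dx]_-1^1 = sin(1)/2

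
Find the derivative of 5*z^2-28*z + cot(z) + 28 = 10*z - cot(z)^2 - 29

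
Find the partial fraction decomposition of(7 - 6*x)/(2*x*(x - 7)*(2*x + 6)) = 5/(24*(x + 3)) - 1/(8*(x - 7)) - 1/(12*x)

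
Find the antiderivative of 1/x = log(4*x/3) + C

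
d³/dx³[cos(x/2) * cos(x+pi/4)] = 13*sin(x/2)*cos(x + pi/4)/8 + 7*sin(x + pi/4)*cos(x/2)/4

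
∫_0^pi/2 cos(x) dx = 1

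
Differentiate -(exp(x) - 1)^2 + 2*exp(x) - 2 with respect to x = -2*exp(2*x) + 4*exp(x)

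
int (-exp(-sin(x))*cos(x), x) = exp(-sin(x)) + C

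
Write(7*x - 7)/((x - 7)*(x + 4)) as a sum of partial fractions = 35/(11*(x + 4)) + 42/(11*(x - 7))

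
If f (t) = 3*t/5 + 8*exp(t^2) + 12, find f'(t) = 16*t*exp(t^2) + 3/5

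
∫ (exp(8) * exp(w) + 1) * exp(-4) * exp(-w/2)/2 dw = 2*sinh(w/2 + 4) + C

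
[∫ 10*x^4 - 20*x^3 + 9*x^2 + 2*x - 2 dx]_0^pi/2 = (-3*pi/2 + 2 + pi^2/2)*(-pi^2/4 - pi/2 + pi^3/8)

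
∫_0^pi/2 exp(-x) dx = (-1 + exp(pi/2))*exp(-pi/2)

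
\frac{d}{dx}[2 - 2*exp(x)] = -2*exp(x)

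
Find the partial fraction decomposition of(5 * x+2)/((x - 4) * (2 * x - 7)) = -39/(2*x - 7) + 22/(x - 4)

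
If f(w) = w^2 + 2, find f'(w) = 2*w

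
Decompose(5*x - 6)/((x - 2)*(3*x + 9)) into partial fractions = 7/(5*(x + 3)) + 4/(15*(x - 2))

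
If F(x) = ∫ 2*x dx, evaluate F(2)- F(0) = 4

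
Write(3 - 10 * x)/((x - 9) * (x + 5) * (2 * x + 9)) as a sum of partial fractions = -64/(9*(2*x + 9)) + 53/(14*(x + 5)) - 29/(126*(x - 9))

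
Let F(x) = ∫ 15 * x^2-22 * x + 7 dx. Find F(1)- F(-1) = 24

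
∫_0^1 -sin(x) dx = -1 + cos(1)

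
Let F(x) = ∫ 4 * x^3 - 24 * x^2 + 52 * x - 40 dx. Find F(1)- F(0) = -21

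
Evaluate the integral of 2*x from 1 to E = -1 + exp(2)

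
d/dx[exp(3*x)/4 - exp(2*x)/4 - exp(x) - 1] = 3*exp(3*x)/4 - exp(2*x)/2 - exp(x)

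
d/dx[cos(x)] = -sin(x)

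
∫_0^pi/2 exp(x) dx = -1 + exp(pi/2)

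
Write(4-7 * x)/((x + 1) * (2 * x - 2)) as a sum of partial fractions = -11/(4*(x + 1)) - 3/(4*(x - 1))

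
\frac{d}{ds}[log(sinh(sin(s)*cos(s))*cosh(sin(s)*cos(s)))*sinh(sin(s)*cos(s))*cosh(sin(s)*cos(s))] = (log(sinh(sin(2*s))) - log(2) + 1)*cos(2*s)*cosh(sin(2*s))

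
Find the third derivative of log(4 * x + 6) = 16/(8*x^3 + 36*x^2 + 54*x + 27)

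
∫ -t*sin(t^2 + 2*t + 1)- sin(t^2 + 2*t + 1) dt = cos((t + 1)^2)/2 + C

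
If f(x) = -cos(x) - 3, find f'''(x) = -sin(x)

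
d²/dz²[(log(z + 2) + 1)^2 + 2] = -2*log(z + 2)/(z^2 + 4*z + 4)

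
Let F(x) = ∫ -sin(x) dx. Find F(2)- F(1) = -cos(1) + cos(2)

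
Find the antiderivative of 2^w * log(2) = 2^w + C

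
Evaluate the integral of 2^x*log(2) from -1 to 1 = 3/2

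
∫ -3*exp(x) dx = -3*exp(x) + C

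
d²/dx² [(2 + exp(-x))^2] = (4*exp(x) + 4)*exp(-2*x)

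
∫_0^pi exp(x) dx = -1 + exp(pi)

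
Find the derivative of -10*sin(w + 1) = -10*cos(w + 1)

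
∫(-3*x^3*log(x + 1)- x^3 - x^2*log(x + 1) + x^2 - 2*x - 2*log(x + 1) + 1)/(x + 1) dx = (-x^3 + x^2 - 2*x + 1)*log(x + 1) + C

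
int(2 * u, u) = u^2 + C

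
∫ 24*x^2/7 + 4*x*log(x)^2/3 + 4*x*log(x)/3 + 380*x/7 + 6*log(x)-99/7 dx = x*(24*x^2 + 14*x*log(x)^2 + 570*x + 126*log(x) - 423)/21 + C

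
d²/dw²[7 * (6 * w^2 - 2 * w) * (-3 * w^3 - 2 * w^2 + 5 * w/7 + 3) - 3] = -2520*w^3 - 504*w^2 + 348*w + 232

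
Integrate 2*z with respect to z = z^2 + C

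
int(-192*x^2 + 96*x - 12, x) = -64*x^3 + 48*x^2 - 12*x + C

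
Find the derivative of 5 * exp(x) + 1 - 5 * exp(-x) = (5*exp(2*x) + 5)*exp(-x)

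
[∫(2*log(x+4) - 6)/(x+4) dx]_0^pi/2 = -(-3 + log(4))^2 + (-3 + log(pi/2 + 4))^2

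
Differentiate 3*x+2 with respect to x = 3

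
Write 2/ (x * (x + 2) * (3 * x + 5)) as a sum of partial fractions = -18/(5*(3*x + 5)) + 1/(x + 2) + 1/(5*x)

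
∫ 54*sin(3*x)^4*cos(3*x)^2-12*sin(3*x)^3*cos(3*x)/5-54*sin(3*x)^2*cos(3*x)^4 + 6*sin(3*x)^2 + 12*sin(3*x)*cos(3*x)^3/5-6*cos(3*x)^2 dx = -6*sin(3*x)^3*cos(3*x)^3 - sin(6*x) - cos(12*x)/20 + C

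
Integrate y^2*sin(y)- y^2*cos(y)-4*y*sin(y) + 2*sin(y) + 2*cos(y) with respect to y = -sqrt(2)*y*(y - 2)*sin(y + pi/4) + C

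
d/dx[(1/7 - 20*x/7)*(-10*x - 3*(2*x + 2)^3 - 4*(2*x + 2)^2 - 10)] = 1920*x^3/7 + 744*x^2 + 4384*x/7 + 886/7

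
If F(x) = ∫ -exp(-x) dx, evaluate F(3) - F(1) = -exp(-1) + exp(-3)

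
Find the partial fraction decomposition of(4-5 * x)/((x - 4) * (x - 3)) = 11/(x - 3) - 16/(x - 4)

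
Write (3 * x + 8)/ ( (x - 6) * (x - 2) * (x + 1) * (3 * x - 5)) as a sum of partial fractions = 27/(8*(3*x - 5)) - 5/(168*(x + 1)) - 7/(6*(x - 2)) + 1/(14*(x - 6))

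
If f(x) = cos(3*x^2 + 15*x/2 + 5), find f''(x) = -36*x^2*cos(3*x^2 + 15*x/2 + 5) - 90*x*cos(3*x^2 + 15*x/2 + 5) - 6*sin(3*x^2 + 15*x/2 + 5) - 225*cos(3*x^2 + 15*x/2 + 5)/4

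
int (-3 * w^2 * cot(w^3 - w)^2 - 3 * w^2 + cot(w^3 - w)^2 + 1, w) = cot(w^3 - w) + C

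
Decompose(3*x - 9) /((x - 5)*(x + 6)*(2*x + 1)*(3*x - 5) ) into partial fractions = 54/(1495*(3*x - 5)) - 84/(1573*(2*x + 1)) + 27/(2783*(x + 6)) + 3/(605*(x - 5))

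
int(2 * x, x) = x^2 + C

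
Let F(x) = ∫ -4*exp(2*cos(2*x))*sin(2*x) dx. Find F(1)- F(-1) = 0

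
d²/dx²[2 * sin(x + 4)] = -2*sin(x + 4)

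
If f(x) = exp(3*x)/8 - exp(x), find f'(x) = 3*exp(3*x)/8 - exp(x)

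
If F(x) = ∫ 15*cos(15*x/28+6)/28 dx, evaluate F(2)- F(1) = -sin(183/28) + sin(99/14)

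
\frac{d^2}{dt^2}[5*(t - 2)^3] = 30*t - 60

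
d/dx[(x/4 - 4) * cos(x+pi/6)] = -x*sin(x + pi/6)/4 + 4*sin(x + pi/6) + cos(x + pi/6)/4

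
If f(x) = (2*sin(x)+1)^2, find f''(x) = -4*sin(x) + 8*cos(2*x)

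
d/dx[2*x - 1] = 2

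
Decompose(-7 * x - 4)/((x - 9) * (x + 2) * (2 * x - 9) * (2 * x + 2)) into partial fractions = 142/(1287*(2*x - 9)) - 5/(143*(x + 2)) + 3/(220*(x + 1)) - 67/(1980*(x - 9))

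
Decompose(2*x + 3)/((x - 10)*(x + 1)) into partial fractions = -1/(11*(x + 1)) + 23/(11*(x - 10))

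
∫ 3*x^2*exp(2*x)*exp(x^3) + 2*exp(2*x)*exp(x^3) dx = exp(x*(x^2 + 2)) + C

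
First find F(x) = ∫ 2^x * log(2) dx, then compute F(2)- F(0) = 3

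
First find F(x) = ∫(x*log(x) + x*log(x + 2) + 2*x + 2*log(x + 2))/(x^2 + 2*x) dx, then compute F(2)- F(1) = -2*log(3) + (log(2) + 2)*log(4)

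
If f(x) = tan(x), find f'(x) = cos(x)^(-2)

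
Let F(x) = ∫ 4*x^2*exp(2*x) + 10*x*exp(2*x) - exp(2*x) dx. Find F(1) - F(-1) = 3*exp(-2) + 3*exp(2)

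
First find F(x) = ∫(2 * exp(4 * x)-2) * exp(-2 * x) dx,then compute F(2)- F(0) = (-exp(-2) + exp(2))^2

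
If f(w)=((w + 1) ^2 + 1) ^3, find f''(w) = 30*w^4 + 120*w^3 + 216*w^2 + 192*w + 72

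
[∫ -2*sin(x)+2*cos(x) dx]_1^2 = 2*sqrt(2)*(-sin(pi/4 + 1) + sin(pi/4 + 2))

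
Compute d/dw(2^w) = 2^w*log(2)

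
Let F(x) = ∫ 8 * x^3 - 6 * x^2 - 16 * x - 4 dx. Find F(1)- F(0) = -12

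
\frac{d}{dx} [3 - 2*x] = -2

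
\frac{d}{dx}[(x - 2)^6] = 6*x^5 - 60*x^4 + 240*x^3 - 480*x^2 + 480*x - 192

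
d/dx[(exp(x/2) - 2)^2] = -2*exp(x/2) + exp(x)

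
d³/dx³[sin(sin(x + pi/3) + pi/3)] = 3*sin(x + pi/3)*sin(sin(x + pi/3) + pi/3)*cos(x + pi/3) - cos(x + pi/3)^3*cos(sin(x + pi/3) + pi/3) - cos(x + pi/3)*cos(sin(x + pi/3) + pi/3)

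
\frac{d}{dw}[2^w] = 2^w*log(2)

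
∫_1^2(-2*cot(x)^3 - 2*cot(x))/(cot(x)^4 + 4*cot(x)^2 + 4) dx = -1/(sin(1)^2 + 1) + 1/(sin(2)^2 + 1)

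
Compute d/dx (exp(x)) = exp(x)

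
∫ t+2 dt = t^2/2 + 2*t + C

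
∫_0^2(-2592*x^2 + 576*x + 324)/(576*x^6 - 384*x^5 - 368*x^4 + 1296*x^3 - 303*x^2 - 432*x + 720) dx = -3*acot(2) + 3*acot(83/6)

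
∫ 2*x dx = x^2 + C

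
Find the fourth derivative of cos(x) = cos(x)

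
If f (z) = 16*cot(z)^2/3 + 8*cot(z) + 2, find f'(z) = -8*(1 + 4*cos(z)/(3*sin(z)))/sin(z)^2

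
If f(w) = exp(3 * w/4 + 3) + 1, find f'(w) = 3*exp(3*w/4 + 3)/4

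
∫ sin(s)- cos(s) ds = -sqrt(2)*sin(s + pi/4) + C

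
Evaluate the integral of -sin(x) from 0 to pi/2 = -1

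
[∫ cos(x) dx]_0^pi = 0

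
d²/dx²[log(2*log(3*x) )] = (-log(x) - log(3) - 1)/(x^2*log(x)^2 + 2*x^2*log(3)*log(x) + x^2*log(3)^2)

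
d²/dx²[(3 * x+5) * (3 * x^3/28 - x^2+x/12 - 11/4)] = 27*x^2/7 - 207*x/14 - 19/2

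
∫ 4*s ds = 2*s^2 + C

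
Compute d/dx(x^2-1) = 2*x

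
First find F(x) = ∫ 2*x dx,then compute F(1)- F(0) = 1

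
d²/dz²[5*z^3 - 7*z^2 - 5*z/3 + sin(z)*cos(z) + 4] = 30*z - 2*sin(2*z) - 14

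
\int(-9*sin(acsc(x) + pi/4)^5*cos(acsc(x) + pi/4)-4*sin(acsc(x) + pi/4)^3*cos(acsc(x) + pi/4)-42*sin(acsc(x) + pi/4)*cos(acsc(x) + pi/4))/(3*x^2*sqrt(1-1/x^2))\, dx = (175*x^5 + 370*x^4*sqrt(1 - 1/x^2) + 52*x^3 + 24*x^2*sqrt(1 - 1/x^2) - 52*x - 24*sqrt(1 - 1/x^2))/(48*x^5) + C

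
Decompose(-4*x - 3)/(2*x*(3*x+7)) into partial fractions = -19/(14*(3*x + 7)) - 3/(14*x)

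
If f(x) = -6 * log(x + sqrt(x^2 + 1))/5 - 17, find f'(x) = (-6*x - 6*sqrt(x^2 + 1))/(5*x^2 + 5*x*sqrt(x^2 + 1) + 5)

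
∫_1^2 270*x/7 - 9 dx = 342/7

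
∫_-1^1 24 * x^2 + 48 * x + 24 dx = 64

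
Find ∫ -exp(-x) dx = exp(-x) + C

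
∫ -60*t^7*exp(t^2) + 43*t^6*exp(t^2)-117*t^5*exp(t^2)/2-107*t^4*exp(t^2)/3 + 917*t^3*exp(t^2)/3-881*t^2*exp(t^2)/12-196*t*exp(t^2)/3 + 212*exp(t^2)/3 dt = (5*t - 4)*(-6*t^2 + t + 12)*(12*t^3 + 3*t^2 + t + 16)*exp(t^2)/12 + C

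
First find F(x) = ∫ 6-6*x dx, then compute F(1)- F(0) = 3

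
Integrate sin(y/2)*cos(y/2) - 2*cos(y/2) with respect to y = (sin(y/2) - 2)^2 + C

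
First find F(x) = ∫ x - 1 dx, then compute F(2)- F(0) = 0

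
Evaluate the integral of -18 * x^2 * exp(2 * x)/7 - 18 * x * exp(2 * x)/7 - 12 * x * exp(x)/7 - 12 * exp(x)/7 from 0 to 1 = -9*exp(2)/7 - 12*E/7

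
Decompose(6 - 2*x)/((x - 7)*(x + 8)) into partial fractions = -22/(15*(x + 8)) - 8/(15*(x - 7))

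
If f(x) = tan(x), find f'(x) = cos(x)^(-2)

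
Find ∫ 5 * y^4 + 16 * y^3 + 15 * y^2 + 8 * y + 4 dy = y^5 + 4*y^4 + 5*y^3 + 4*y^2 + 4*y + C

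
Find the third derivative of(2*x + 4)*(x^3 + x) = 48*x + 24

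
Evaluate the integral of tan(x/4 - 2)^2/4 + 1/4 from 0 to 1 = tan(2) - tan(7/4)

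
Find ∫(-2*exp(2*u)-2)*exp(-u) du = -4*sinh(u) + C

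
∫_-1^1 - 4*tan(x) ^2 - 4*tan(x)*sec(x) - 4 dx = -8*tan(1)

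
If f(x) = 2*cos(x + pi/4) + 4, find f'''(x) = 2*sin(x + pi/4)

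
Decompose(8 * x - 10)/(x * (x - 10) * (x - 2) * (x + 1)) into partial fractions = 6/(11*(x + 1)) - 1/(8*(x - 2)) + 7/(88*(x - 10)) - 1/(2*x)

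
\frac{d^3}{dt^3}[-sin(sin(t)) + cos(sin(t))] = sqrt(2)*(3*sin(t)*cos(sin(t) + pi/4) + sin(sin(t) + pi/4)*cos(t)^2 + sin(sin(t) + pi/4))*cos(t)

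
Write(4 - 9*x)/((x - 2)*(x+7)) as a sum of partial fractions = -67/(9*(x + 7)) - 14/(9*(x - 2))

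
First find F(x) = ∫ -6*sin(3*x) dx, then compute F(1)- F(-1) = 0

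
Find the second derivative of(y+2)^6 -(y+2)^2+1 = 30*y^4 + 240*y^3 + 720*y^2 + 960*y + 478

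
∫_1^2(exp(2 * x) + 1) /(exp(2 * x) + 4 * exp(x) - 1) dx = -log(-exp(-1) + E + 4) + log(-exp(-2) + 4 + exp(2))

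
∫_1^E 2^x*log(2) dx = -2 + 2^E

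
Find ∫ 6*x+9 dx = 3*x^2 + 9*x + C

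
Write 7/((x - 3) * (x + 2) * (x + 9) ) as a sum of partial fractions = 1/(12*(x + 9)) - 1/(5*(x + 2)) + 7/(60*(x - 3))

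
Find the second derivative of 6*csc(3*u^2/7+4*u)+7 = 12*(-18*u^2/49 + 36*u^2/(49*sin(u*(3*u/7 + 4))^2) - 24*u/7 + 48*u/(7*sin(u*(3*u/7 + 4))^2) - 8 - 3*cos(u*(3*u/7 + 4))/(7*sin(u*(3*u/7 + 4))) + 16/sin(u*(3*u/7 + 4))^2)/sin(u*(3*u/7 + 4))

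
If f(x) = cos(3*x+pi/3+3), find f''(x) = -9*cos(3*x + pi/3 + 3)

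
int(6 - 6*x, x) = -3*x^2 + 6*x + C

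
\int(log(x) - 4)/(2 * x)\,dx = (log(x) - 4)^2/4 + C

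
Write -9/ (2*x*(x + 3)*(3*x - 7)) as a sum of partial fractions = -81/(224*(3*x - 7)) - 3/(32*(x + 3)) + 3/(14*x)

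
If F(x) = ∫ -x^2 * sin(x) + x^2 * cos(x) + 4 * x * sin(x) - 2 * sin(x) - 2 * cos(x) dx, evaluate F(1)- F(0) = -sin(1) - cos(1)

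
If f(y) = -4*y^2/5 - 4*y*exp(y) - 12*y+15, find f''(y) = -4*y*exp(y) - 8*exp(y) - 8/5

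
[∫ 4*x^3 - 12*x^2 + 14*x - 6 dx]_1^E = (-1 + E)^2 + (-1 + E)^4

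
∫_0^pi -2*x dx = -pi^2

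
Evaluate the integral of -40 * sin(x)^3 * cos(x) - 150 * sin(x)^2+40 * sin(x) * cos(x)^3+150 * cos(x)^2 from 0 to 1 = 5*(sin(2) + 15)*sin(2)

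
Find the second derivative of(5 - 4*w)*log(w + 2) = (-4*w - 21)/(w^2 + 4*w + 4)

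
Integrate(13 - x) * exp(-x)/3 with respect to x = (x - 12)*exp(-x)/3 + C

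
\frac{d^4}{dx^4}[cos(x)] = cos(x)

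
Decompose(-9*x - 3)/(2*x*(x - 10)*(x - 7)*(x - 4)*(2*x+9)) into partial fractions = 100/(34017*(2*x + 9)) - 13/(816*(x - 4)) + 11/(483*(x - 7)) - 31/(3480*(x - 10)) + 1/(1680*x)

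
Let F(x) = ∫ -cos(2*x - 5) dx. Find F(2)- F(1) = -sin(3)/2 + sin(1)/2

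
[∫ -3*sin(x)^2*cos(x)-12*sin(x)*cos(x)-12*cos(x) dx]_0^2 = 8 - (sin(2) + 2)^3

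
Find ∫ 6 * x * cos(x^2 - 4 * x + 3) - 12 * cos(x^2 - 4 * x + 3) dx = 3*sin((x - 2)^2 - 1) + C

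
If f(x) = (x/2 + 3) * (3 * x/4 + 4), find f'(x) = 3*x/4 + 17/4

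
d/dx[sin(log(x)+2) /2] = cos(log(x) + 2)/(2*x)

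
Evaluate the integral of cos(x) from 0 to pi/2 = 1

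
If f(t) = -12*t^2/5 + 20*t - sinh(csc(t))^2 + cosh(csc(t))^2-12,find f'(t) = 20 - 24*t/5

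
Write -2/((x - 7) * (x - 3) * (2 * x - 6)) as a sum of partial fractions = 1/(16*(x - 3)) + 1/(4*(x - 3)^2) - 1/(16*(x - 7))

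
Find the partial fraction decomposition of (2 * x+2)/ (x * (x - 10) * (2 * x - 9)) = -4/(9*(2*x - 9)) + 1/(5*(x - 10)) + 1/(45*x)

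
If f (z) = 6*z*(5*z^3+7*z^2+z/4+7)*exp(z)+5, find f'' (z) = 30*z^4*exp(z) + 282*z^3*exp(z) + 1227*z^2*exp(z)/2 + 300*z*exp(z) + 87*exp(z)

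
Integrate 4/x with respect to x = 4*log(x) + C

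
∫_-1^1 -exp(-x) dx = -E + exp(-1)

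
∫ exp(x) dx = exp(x) + C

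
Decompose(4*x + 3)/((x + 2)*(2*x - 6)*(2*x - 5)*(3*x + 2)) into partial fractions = 9/(1672*(3*x + 2)) - 52/(171*(2*x - 5)) + 1/(72*(x + 2)) + 3/(22*(x - 3))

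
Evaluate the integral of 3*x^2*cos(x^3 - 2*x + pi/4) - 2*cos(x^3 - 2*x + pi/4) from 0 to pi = -sqrt(2)/2 + sin(pi/4 + pi^3)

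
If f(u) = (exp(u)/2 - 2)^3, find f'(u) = 3*exp(3*u)/8 - 3*exp(2*u) + 6*exp(u)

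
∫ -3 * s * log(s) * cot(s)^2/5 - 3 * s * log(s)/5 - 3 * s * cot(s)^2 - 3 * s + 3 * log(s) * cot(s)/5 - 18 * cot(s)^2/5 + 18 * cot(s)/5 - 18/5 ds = 3*(s*log(s)/5 + s + 6/5)*cot(s) + C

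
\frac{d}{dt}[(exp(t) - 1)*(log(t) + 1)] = (t*exp(t)*log(t) + t*exp(t) + exp(t) - 1)/t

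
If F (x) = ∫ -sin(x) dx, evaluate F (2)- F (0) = -1 + cos(2)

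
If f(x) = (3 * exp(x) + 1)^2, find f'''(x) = 72*exp(2*x) + 6*exp(x)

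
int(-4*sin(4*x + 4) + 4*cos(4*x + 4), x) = sin(4*x + 4) + cos(4*x + 4) + C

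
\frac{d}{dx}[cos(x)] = -sin(x)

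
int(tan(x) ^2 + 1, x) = tan(x) + C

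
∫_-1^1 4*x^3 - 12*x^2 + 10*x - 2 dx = -12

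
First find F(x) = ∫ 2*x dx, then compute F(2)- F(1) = 3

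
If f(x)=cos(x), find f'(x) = -sin(x)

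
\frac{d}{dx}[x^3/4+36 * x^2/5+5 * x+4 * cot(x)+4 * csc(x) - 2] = 3*x^2/4 + 72*x/5 - 4*cot(x)^2 - 4*cot(x)*csc(x) + 1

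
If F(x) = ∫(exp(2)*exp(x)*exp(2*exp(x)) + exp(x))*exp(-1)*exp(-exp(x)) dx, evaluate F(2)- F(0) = -exp(2) - exp(-exp(2) - 1) + exp(-2) + exp(1 + exp(2))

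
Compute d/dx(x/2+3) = 1/2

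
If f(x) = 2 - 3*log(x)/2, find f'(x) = -3/(2*x)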